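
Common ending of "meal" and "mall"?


Word 1: "meal"
Word 2: "mall"
Comparing from end:
  Pos -1: 'l' == 'l'
  Pos -2: 'a' != 'l' (stop)
LCS = "l" (length 1)


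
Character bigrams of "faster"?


Word: "faster" (length 6)
Number of bigrams = 6 - 2 + 1 = 5
  Position 0: "fa"
  Position 1: "as"
  Position 2: "st"
  Position 3: "te"
  Position 4: "er"
Bigrams = "fa", "as", "st", "te", "er"


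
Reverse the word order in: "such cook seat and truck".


Original: "such cook seat and truck"
Words (1..n): such | cook | seat | and | truck
Reversed (n..1): truck | and | seat | cook | such
Result = "truck and seat cook such"


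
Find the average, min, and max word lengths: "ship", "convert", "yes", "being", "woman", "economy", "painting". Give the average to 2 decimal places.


Lengths: "ship"=4, "convert"=7, "yes"=3, "being"=5, "woman"=5, "economy"=7, "painting"=8
Sum = 39, Count = 7
Average = 39/7 = 5.57
= avg=5.57, min=3, max=8


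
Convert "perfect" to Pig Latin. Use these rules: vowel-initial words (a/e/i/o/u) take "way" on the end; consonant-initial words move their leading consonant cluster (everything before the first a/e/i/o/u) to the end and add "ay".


Word: "perfect"
Starts with consonant(s) → move to end, add 'ay'
Consonant cluster: "p"
Pig Latin = "erfectpay"


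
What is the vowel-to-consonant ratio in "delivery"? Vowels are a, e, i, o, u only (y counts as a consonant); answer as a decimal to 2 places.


Word: "delivery"
Vowels (a,e,i,o,u): 3
Consonants: 5
Ratio = 3/5
= 0.60


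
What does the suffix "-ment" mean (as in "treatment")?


Suffix: -ment
Example: treatment (treat + -ment)
Meaning = result of action


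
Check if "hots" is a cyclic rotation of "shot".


Word: "shot", Candidate: "hots"
Method: check if candidate is substring of word+word
"shotshot" contains "hots"? Yes
Is rotation = Yes


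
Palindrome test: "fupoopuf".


Word: "fupoopuf"
Reversed: "fupoopuf"
Forward == Backward? fupoopuf == fupoopuf
Palindrome = Yes


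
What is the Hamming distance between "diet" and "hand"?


Comparing character by character (same length = 4):
  Pos 0: 'd' vs 'h' !=
  Pos 1: 'i' vs 'a' !=
  Pos 2: 'e' vs 'n' !=
  Pos 3: 't' vs 'd' !=
Hamming distance = 4


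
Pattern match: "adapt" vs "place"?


Pattern of "adapt": [0, 1, 0, 2, 3]
Pattern of "place": [0, 1, 2, 3, 4]
Patterns do not match
Same pattern = No


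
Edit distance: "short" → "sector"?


Word 1: "short" (length 5)
Word 2: "sector" (length 6)
One optimal edit sequence (insert/delete/substitute each cost 1):
  1. keep 's'
  2. insert 'e'  (+1)
  3. insert 'c'  (+1)
  4. substitute 'h' -> 't'  (+1)
  5. keep 'o'
  6. keep 'r'
  7. delete 't'  (+1)
Total edit operations: 4
Edit distance = 4


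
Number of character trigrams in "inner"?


Word: "inner" (length 5)
Number of 3-grams = length - 3 + 1 = 5 - 3 + 1
= 3


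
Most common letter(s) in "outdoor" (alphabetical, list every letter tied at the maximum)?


Word: "outdoor"
Letter counts:
  'd': 1
  'o': 3
  'r': 1
  't': 1
  'u': 1
Maximum count = 3
Most frequent = 'o' (3 times each)


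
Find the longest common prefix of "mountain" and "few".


Word 1: "mountain"
Word 2: "few"
Comparing from start:
  Pos 0: 'm' != 'f' (stop)
LCP = "" (length 0)


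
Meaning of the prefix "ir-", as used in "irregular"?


Prefix: ir-
Example: irregular = ir- + regular
Meaning = not


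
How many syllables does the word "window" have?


Word: "window"
Syllable breakdown: win | dow
Counting: 2 parts
= 2 syllables


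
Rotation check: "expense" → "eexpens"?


Word: "expense", Candidate: "eexpens"
Method: check if candidate is substring of word+word
"expenseexpense" contains "eexpens"? Yes
Is rotation = Yes


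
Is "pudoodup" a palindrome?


Word: "pudoodup"
Reversed: "pudoodup"
Forward == Backward? pudoodup == pudoodup
Palindrome = Yes


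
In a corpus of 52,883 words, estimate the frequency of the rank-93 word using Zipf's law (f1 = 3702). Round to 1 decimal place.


Zipf's law: f(r) = f(1) / r
f(1) = 3702
f(93) = 3702 / 93
= 39.8 occurrences


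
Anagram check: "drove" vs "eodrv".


Word 1: "drove" → sorted: deorv
Word 2: "eodrv" → sorted: deorv
Same letters? deorv == deorv
Anagram = Yes


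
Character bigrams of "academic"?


Word: "academic" (length 8)
Number of bigrams = 8 - 2 + 1 = 7
  Position 0: "ac"
  Position 1: "ca"
  Position 2: "ad"
  Position 3: "de"
  Position 4: "em"
  Position 5: "mi"
  Position 6: "ic"
Bigrams = "ac", "ca", "ad", "de", "em", "mi", "ic"


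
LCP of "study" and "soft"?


Word 1: "study"
Word 2: "soft"
Comparing from start:
  Pos 0: 's' == 's'
  Pos 1: 't' != 'o' (stop)
LCP = "s" (length 1)


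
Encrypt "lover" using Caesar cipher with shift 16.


Word: "lover"
Shift: 16
Each letter → (letter + shift) mod 26:
  'l' (11) + 16 = 1 → 'b'
  'o' (14) + 16 = 4 → 'e'
  'v' (21) + 16 = 11 → 'l'
  'e' (4) + 16 = 20 → 'u'
  'r' (17) + 16 = 7 → 'h'
Result = "beluh"


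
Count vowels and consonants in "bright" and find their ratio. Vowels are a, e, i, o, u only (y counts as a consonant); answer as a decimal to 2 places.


Word: "bright"
Vowels (a,e,i,o,u): 1
Consonants: 5
Ratio = 1/5
= 0.20


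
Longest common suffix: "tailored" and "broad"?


Word 1: "tailored"
Word 2: "broad"
Comparing from end:
  Pos -1: 'd' == 'd'
  Pos -2: 'e' != 'a' (stop)
LCS = "d" (length 1)


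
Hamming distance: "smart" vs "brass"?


Comparing character by character (same length = 5):
  Pos 0: 's' vs 'b' !=
  Pos 1: 'm' vs 'r' !=
  Pos 2: 'a' vs 'a' =
  Pos 3: 'r' vs 's' !=
  Pos 4: 't' vs 's' !=
Hamming distance = 4


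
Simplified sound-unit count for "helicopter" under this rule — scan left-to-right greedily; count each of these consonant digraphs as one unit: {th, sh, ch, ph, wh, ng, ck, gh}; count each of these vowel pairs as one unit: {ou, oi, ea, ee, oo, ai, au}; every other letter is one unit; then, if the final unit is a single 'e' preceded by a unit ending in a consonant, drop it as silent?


Word: "helicopter" (10 letters)
Left-to-right scan:
  (1) 'h' (letter)
  (2) 'e' (letter)
  (3) 'l' (letter)
  (4) 'i' (letter)
  (5) 'c' (letter)
  (6) 'o' (letter)
  (7) 'p' (letter)
  (8) 't' (letter)
  (9) 'e' (letter)
  (10) 'r' (letter)
Units from scan: 10
Sound units = 10 units


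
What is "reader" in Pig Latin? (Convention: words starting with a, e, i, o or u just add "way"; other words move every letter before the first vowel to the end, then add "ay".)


Word: "reader"
Starts with consonant(s) → move to end, add 'ay'
Consonant cluster: "r"
Pig Latin = "eaderray"


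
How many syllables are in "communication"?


Word: "communication"
Syllable breakdown: com-mu-ni-ca-tion
Counting: 5 parts
= 5 syllables


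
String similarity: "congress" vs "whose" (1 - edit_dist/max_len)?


Word 1: "congress" (length 8)
Word 2: "whose" (length 5)
One optimal edit sequence:
  1. delete 'c'  (+1)
  2. delete 'o'  (+1)
  3. delete 'n'  (+1)
  4. substitute 'g' -> 'w'  (+1)
  5. substitute 'r' -> 'h'  (+1)
  6. substitute 'e' -> 'o'  (+1)
  7. keep 's'
  8. substitute 's' -> 'e'  (+1)
Edit distance = 7
Max length = max(8, 5) = 8
Similarity = 1 - 7/8
= 0.1250


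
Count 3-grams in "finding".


Word: "finding" (length 7)
Number of 3-grams = length - 3 + 1 = 7 - 3 + 1
= 5


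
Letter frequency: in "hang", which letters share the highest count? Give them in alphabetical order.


Word: "hang"
Letter counts:
  'a': 1
  'g': 1
  'h': 1
  'n': 1
Maximum count = 1
Most frequent = 'a', 'g', 'h', 'n' (1 time each)


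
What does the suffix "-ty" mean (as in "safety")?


Suffix: -ty
As in: safety -> safe + -ty
Meaning = quality of


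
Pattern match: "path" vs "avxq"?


Pattern of "path": [0, 1, 2, 3]
Pattern of "avxq": [0, 1, 2, 3]
Patterns match
Same pattern = Yes


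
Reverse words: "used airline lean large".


Original: "used airline lean large"
Words (1..n): used | airline | lean | large
Reversed (n..1): large | lean | airline | used
Result = "large lean airline used"


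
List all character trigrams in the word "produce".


Word: "produce" (length 7)
Number of trigrams = 7 - 3 + 1 = 5
  Position 0: "pro"
  Position 1: "rod"
  Position 2: "odu"
  Position 3: "duc"
  Position 4: "uce"
Trigrams = "pro", "rod", "odu", "duc", "uce"


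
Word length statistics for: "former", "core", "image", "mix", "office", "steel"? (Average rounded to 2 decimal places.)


Lengths: "former"=6, "core"=4, "image"=5, "mix"=3, "office"=6, "steel"=5
Sum = 29, Count = 6
Average = 29/6 = 4.83
= avg=4.83, min=3, max=6


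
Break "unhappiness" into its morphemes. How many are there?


Word: "unhappiness"
Morphemes: un- + happi + -ness
Each morpheme carries meaning
= 3 morphemes


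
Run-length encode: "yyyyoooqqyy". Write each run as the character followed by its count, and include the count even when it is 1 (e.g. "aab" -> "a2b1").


String: "yyyyoooqqyy"
Scanning for consecutive runs:
  'y' x 4
  'o' x 3
  'q' x 2
  'y' x 2
RLE = "y4o3q2y2"


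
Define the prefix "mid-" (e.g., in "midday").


Prefix: mid-
As in: midday -> mid- + day
Meaning = middle


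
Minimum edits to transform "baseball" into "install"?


Word 1: "baseball" (length 8)
Word 2: "install" (length 7)
One optimal edit sequence (insert/delete/substitute each cost 1):
  1. substitute 'b' -> 'i'  (+1)
  2. substitute 'a' -> 'n'  (+1)
  3. keep 's'
  4. delete 'e'  (+1)
  5. substitute 'b' -> 't'  (+1)
  6. keep 'a'
  7. keep 'l'
  8. keep 'l'
Total edit operations: 4
Edit distance = 4


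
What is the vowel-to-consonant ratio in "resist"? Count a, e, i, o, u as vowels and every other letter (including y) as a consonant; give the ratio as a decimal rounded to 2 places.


Word: "resist"
Vowels (a,e,i,o,u): 2
Consonants: 4
Ratio = 2/4
= 0.50


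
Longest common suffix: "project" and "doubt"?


Word 1: "project"
Word 2: "doubt"
Comparing from end:
  Pos -1: 't' == 't'
  Pos -2: 'c' != 'b' (stop)
LCS = "t" (length 1)


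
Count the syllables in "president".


Word: "president"
Syllable breakdown: pres / i / dent
Counting: 3 parts
= 3 syllables


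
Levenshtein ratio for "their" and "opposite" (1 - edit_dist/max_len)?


Word 1: "their" (length 5)
Word 2: "opposite" (length 8)
One optimal edit sequence:
  1. insert 'o'  (+1)
  2. insert 'p'  (+1)
  3. substitute 't' -> 'p'  (+1)
  4. substitute 'h' -> 'o'  (+1)
  5. substitute 'e' -> 's'  (+1)
  6. keep 'i'
  7. insert 't'  (+1)
  8. substitute 'r' -> 'e'  (+1)
Edit distance = 7
Max length = max(5, 8) = 8
Similarity = 1 - 7/8
= 0.1250


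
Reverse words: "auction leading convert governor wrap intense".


Original: "auction leading convert governor wrap intense"
Words (1..n): auction | leading | convert | governor | wrap | intense
Reversed (n..1): intense | wrap | governor | convert | leading | auction
Result = "intense wrap governor convert leading auction"


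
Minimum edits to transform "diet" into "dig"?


Word 1: "diet" (length 4)
Word 2: "dig" (length 3)
One optimal edit sequence (insert/delete/substitute each cost 1):
  1. keep 'd'
  2. keep 'i'
  3. delete 'e'  (+1)
  4. substitute 't' -> 'g'  (+1)
Total edit operations: 2
Edit distance = 2


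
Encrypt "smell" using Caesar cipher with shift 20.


Word: "smell"
Shift: 20
Each letter → (letter + shift) mod 26:
  's' (18) + 20 = 12 → 'm'
  'm' (12) + 20 = 6 → 'g'
  'e' (4) + 20 = 24 → 'y'
  'l' (11) + 20 = 5 → 'f'
  'l' (11) + 20 = 5 → 'f'
Result = "mgyff"


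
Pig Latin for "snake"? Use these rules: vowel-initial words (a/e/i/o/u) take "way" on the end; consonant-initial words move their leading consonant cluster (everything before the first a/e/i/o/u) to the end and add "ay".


Word: "snake"
Starts with consonant(s) → move to end, add 'ay'
Consonant cluster: "sn"
Pig Latin = "akesnay"


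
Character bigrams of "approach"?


Word: "approach" (length 8)
Number of bigrams = 8 - 2 + 1 = 7
  Position 0: "ap"
  Position 1: "pp"
  Position 2: "pr"
  Position 3: "ro"
  Position 4: "oa"
  Position 5: "ac"
  Position 6: "ch"
Bigrams = "ap", "pp", "pr", "ro", "oa", "ac", "ch"


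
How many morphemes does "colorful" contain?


Word: "colorful"
Morphemes: color / -ful
Each morpheme carries meaning
= 2 morphemes


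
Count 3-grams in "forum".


Word: "forum" (length 5)
Number of 3-grams = length - 3 + 1 = 5 - 3 + 1
= 3


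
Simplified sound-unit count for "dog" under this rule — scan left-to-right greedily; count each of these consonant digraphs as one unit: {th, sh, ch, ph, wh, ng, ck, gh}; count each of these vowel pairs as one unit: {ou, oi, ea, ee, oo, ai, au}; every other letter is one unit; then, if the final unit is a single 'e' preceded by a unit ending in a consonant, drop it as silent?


Word: "dog" (3 letters)
Left-to-right scan:
  [1] 'd' (letter)
  [2] 'o' (letter)
  [3] 'g' (letter)
Units from scan: 3
Sound units = 3 units


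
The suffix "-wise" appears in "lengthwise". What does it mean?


Suffix: -wise
Example: lengthwise = length + -wise
Meaning = in the manner of


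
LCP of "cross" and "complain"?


Word 1: "cross"
Word 2: "complain"
Comparing from start:
  Pos 0: 'c' == 'c'
  Pos 1: 'r' != 'o' (stop)
LCP = "c" (length 1)


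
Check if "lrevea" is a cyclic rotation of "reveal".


Word: "reveal", Candidate: "lrevea"
Method: check if candidate is substring of word+word
"revealreveal" contains "lrevea"? Yes
Is rotation = Yes


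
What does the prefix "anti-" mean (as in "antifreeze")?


Prefix: anti-
As in: antifreeze -> anti- + freeze
Meaning = against


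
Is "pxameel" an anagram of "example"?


Word 1: "example" → sorted: aeelmpx
Word 2: "pxameel" → sorted: aeelmpx
Same letters? aeelmpx == aeelmpx
Anagram = Yes


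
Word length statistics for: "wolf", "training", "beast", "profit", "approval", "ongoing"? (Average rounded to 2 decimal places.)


Lengths: "wolf"=4, "training"=8, "beast"=5, "profit"=6, "approval"=8, "ongoing"=7
Sum = 38, Count = 6
Average = 38/6 = 6.33
= avg=6.33, min=4, max=8


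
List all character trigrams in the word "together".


Word: "together" (length 8)
Number of trigrams = 8 - 3 + 1 = 6
  Position 0: "tog"
  Position 1: "oge"
  Position 2: "get"
  Position 3: "eth"
  Position 4: "the"
  Position 5: "her"
Trigrams = "tog", "oge", "get", "eth", "the", "her"


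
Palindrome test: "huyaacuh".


Word: "huyaacuh"
Reversed: "hucaayuh"
Forward == Backward? huyaacuh != hucaayuh
Palindrome = No


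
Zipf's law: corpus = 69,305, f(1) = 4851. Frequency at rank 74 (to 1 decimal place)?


Zipf's law: f(r) = f(1) / r
f(1) = 4851
f(74) = 4851 / 74
= 65.6 occurrences


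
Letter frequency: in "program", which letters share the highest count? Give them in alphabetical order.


Word: "program"
Letter counts:
  'a': 1
  'g': 1
  'm': 1
  'o': 1
  'p': 1
  'r': 2
Maximum count = 2
Most frequent = 'r' (2 times each)


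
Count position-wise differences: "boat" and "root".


Comparing character by character (same length = 4):
  Pos 0: 'b' vs 'r' !=
  Pos 1: 'o' vs 'o' =
  Pos 2: 'a' vs 'o' !=
  Pos 3: 't' vs 't' =
Hamming distance = 2


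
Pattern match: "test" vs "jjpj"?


Pattern of "test": [0, 1, 2, 0]
Pattern of "jjpj": [0, 0, 1, 0]
Patterns do not match
Same pattern = No


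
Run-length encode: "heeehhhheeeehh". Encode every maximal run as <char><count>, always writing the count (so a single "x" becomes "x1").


String: "heeehhhheeeehh"
Scanning for consecutive runs:
  'h' x 1
  'e' x 3
  'h' x 4
  'e' x 4
  'h' x 2
RLE = "h1e3h4e4h2"


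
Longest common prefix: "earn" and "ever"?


Word 1: "earn"
Word 2: "ever"
Comparing from start:
  Pos 0: 'e' == 'e'
  Pos 1: 'a' != 'v' (stop)
LCP = "e" (length 1)


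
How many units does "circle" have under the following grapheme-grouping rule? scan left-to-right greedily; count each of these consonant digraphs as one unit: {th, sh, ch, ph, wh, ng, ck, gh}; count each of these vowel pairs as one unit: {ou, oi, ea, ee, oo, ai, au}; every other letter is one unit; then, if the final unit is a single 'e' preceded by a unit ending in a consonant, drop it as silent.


Word: "circle" (6 letters)
Left-to-right scan:
  1. 'c' (letter)
  2. 'i' (letter)
  3. 'r' (letter)
  4. 'c' (letter)
  5. 'l' (letter)
  6. 'e' (letter)
Units from scan: 6
Final unit is 'e' after a consonant -> drop as silent (-1)
Sound units = 5 units


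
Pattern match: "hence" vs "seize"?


Pattern of "hence": [0, 1, 2, 3, 1]
Pattern of "seize": [0, 1, 2, 3, 1]
Patterns match
Same pattern = Yes


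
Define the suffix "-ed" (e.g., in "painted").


Suffix: -ed
As in: painted -> paint + -ed
Meaning = past tense


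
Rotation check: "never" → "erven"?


Word: "never", Candidate: "erven"
Method: check if candidate is substring of word+word
"nevernever" contains "erven"? No
Is rotation = No


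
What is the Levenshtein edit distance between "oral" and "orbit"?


Word 1: "oral" (length 4)
Word 2: "orbit" (length 5)
One optimal edit sequence (insert/delete/substitute each cost 1):
  1. keep 'o'
  2. keep 'r'
  3. insert 'b'  (+1)
  4. substitute 'a' -> 'i'  (+1)
  5. substitute 'l' -> 't'  (+1)
Total edit operations: 3
Edit distance = 3


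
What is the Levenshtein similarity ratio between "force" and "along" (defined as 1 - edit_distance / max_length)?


Word 1: "force" (length 5)
Word 2: "along" (length 5)
One optimal edit sequence:
  1. substitute 'f' -> 'a'  (+1)
  2. substitute 'o' -> 'l'  (+1)
  3. substitute 'r' -> 'o'  (+1)
  4. substitute 'c' -> 'n'  (+1)
  5. substitute 'e' -> 'g'  (+1)
Edit distance = 5
Max length = max(5, 5) = 5
Similarity = 1 - 5/5
= 0.0000


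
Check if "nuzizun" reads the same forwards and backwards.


Word: "nuzizun"
Reversed: "nuzizun"
Forward == Backward? nuzizun == nuzizun
Palindrome = Yes


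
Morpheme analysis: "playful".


Word: "playful"
Morphemes: play + -ful
Each morpheme carries meaning
= 2 morphemes


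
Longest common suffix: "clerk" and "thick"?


Word 1: "clerk"
Word 2: "thick"
Comparing from end:
  Pos -1: 'k' == 'k'
  Pos -2: 'r' != 'c' (stop)
LCS = "k" (length 1)


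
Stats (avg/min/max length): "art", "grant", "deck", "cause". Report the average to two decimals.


Lengths: "art"=3, "grant"=5, "deck"=4, "cause"=5
Sum = 17, Count = 4
Average = 17/4 = 4.25
= avg=4.25, min=3, max=5


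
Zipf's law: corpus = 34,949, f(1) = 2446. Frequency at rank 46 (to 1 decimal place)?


Zipf's law: f(r) = f(1) / r
f(1) = 2446
f(46) = 2446 / 46
= 53.2 occurrences


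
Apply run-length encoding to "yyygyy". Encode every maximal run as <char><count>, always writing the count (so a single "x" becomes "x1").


String: "yyygyy"
Scanning for consecutive runs:
  'y' x 3
  'g' x 1
  'y' x 2
RLE = "y3g1y2"


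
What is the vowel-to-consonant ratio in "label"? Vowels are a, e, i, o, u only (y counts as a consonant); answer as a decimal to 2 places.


Word: "label"
Vowels (a,e,i,o,u): 2
Consonants: 3
Ratio = 2/3
= 0.67


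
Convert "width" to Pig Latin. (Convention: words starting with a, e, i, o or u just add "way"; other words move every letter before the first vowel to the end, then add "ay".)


Word: "width"
Starts with consonant(s) → move to end, add 'ay'
Consonant cluster: "w"
Pig Latin = "idthway"


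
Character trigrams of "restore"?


Word: "restore" (length 7)
Number of trigrams = 7 - 3 + 1 = 5
  Position 0: "res"
  Position 1: "est"
  Position 2: "sto"
  Position 3: "tor"
  Position 4: "ore"
Trigrams = "res", "est", "sto", "tor", "ore"


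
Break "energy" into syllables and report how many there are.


Word: "energy"
Syllable breakdown: en / er / gy
Counting: 3 parts
= 3 syllables


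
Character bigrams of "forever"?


Word: "forever" (length 7)
Number of bigrams = 7 - 2 + 1 = 6
  Position 0: "fo"
  Position 1: "or"
  Position 2: "re"
  Position 3: "ev"
  Position 4: "ve"
  Position 5: "er"
Bigrams = "fo", "or", "re", "ev", "ve", "er"


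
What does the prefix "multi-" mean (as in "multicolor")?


Prefix: multi-
As in: multicolor -> multi- + color
Meaning = many


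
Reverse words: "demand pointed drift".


Original: "demand pointed drift"
Words (1..n): demand | pointed | drift
Reversed (n..1): drift | pointed | demand
Result = "drift pointed demand"


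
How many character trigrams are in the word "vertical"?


Word: "vertical" (length 8)
Number of 3-grams = length - 3 + 1 = 8 - 3 + 1
= 6


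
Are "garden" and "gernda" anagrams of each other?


Word 1: "garden" → sorted: adegnr
Word 2: "gernda" → sorted: adegnr
Same letters? adegnr == adegnr
Anagram = Yes


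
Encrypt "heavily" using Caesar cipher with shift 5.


Word: "heavily"
Shift: 5
Each letter → (letter + shift) mod 26:
  'h' (7) + 5 = 12 → 'm'
  'e' (4) + 5 = 9 → 'j'
  'a' (0) + 5 = 5 → 'f'
  'v' (21) + 5 = 0 → 'a'
  'i' (8) + 5 = 13 → 'n'
  'l' (11) + 5 = 16 → 'q'
  'y' (24) + 5 = 3 → 'd'
Result = "mjfanqd"


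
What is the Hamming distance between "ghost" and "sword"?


Comparing character by character (same length = 5):
  Pos 0: 'g' vs 's' !=
  Pos 1: 'h' vs 'w' !=
  Pos 2: 'o' vs 'o' =
  Pos 3: 's' vs 'r' !=
  Pos 4: 't' vs 'd' !=
Hamming distance = 4


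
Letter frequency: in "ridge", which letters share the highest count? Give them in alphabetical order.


Word: "ridge"
Letter counts:
  'd': 1
  'e': 1
  'g': 1
  'i': 1
  'r': 1
Maximum count = 1
Most frequent = 'd', 'e', 'g', 'i', 'r' (1 time each)


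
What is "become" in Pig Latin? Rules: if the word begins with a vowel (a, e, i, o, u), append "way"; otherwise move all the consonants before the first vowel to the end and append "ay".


Word: "become"
Starts with consonant(s) → move to end, add 'ay'
Consonant cluster: "b"
Pig Latin = "ecomebay"


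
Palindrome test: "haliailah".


Word: "haliailah"
Reversed: "haliailah"
Forward == Backward? haliailah == haliailah
Palindrome = Yes


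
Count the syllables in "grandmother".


Word: "grandmother"
Syllable breakdown: grand · moth · er
Counting: 3 parts
= 3 syllables


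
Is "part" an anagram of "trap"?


Word 1: "trap" → sorted: aprt
Word 2: "part" → sorted: aprt
Same letters? aprt == aprt
Anagram = Yes


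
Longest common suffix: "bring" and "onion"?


Word 1: "bring"
Word 2: "onion"
Comparing from end:
  Pos -1: 'g' != 'n' (stop)
LCS = "" (length 0)


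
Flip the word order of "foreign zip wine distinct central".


Original: "foreign zip wine distinct central"
Words (1..n): foreign | zip | wine | distinct | central
Reversed (n..1): central | distinct | wine | zip | foreign
Result = "central distinct wine zip foreign"


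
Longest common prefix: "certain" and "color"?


Word 1: "certain"
Word 2: "color"
Comparing from start:
  Pos 0: 'c' == 'c'
  Pos 1: 'e' != 'o' (stop)
LCP = "c" (length 1)


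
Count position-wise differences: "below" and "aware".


Comparing character by character (same length = 5):
  Pos 0: 'b' vs 'a' !=
  Pos 1: 'e' vs 'w' !=
  Pos 2: 'l' vs 'a' !=
  Pos 3: 'o' vs 'r' !=
  Pos 4: 'w' vs 'e' !=
Hamming distance = 5


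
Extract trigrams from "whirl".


Word: "whirl" (length 5)
Number of trigrams = 5 - 3 + 1 = 3
  Position 0: "whi"
  Position 1: "hir"
  Position 2: "irl"
Trigrams = "whi", "hir", "irl"


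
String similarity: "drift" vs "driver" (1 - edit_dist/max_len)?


Word 1: "drift" (length 5)
Word 2: "driver" (length 6)
One optimal edit sequence:
  1. keep 'd'
  2. keep 'r'
  3. keep 'i'
  4. insert 'v'  (+1)
  5. substitute 'f' -> 'e'  (+1)
  6. substitute 't' -> 'r'  (+1)
Edit distance = 3
Max length = max(5, 6) = 6
Similarity = 1 - 3/6
= 0.5000


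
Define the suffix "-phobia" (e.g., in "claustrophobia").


Suffix: -phobia
Example: claustrophobia = claustro- + -phobia
Meaning = fear of


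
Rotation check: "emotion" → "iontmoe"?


Word: "emotion", Candidate: "iontmoe"
Method: check if candidate is substring of word+word
"emotionemotion" contains "iontmoe"? No
Is rotation = No


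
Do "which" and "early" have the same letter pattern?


Pattern of "which": [0, 1, 2, 3, 1]
Pattern of "early": [0, 1, 2, 3, 4]
Patterns do not match
Same pattern = No


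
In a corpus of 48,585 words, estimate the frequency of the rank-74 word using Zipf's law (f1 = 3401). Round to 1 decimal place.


Zipf's law: f(r) = f(1) / r
f(1) = 3401
f(74) = 3401 / 74
= 46.0 occurrences


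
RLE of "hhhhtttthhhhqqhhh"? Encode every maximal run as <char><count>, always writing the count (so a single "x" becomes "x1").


String: "hhhhtttthhhhqqhhh"
Scanning for consecutive runs:
  'h' x 4
  't' x 4
  'h' x 4
  'q' x 2
  'h' x 3
RLE = "h4t4h4q2h3"


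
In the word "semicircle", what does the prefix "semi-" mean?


Prefix: semi-
As in: semicircle -> semi- + circle
Meaning = half


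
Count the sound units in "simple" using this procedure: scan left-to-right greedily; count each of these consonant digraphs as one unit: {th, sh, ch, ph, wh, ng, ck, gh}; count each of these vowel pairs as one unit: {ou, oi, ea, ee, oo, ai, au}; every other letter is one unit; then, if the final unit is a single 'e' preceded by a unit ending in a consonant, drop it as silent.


Word: "simple" (6 letters)
Left-to-right scan:
  [1] 's' (letter)
  [2] 'i' (letter)
  [3] 'm' (letter)
  [4] 'p' (letter)
  [5] 'l' (letter)
  [6] 'e' (letter)
Units from scan: 6
Final unit is 'e' after a consonant -> drop as silent (-1)
Sound units = 5 units


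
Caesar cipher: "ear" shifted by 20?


Word: "ear"
Shift: 20
Each letter → (letter + shift) mod 26:
  'e' (4) + 20 = 24 → 'y'
  'a' (0) + 20 = 20 → 'u'
  'r' (17) + 20 = 11 → 'l'
Result = "yul"


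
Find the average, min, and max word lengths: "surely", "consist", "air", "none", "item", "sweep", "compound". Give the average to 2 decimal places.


Lengths: "surely"=6, "consist"=7, "air"=3, "none"=4, "item"=4, "sweep"=5, "compound"=8
Sum = 37, Count = 7
Average = 37/7 = 5.29
= avg=5.29, min=3, max=8


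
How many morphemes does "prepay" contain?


Word: "prepay"
Morphemes: pre- / pay
Each morpheme carries meaning
= 2 morphemes


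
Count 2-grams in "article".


Word: "article" (length 7)
Number of 2-grams = length - 2 + 1 = 7 - 2 + 1
= 6


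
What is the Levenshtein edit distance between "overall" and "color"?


Word 1: "overall" (length 7)
Word 2: "color" (length 5)
One optimal edit sequence (insert/delete/substitute each cost 1):
  1. insert 'c'  (+1)
  2. keep 'o'
  3. substitute 'v' -> 'l'  (+1)
  4. substitute 'e' -> 'o'  (+1)
  5. keep 'r'
  6. delete 'a'  (+1)
  7. delete 'l'  (+1)
  8. delete 'l'  (+1)
Total edit operations: 6
Edit distance = 6


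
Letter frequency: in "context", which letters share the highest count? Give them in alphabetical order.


Word: "context"
Letter counts:
  'c': 1
  'e': 1
  'n': 1
  'o': 1
  't': 2
  'x': 1
Maximum count = 2
Most frequent = 't' (2 times each)


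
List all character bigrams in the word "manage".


Word: "manage" (length 6)
Number of bigrams = 6 - 2 + 1 = 5
  Position 0: "ma"
  Position 1: "an"
  Position 2: "na"
  Position 3: "ag"
  Position 4: "ge"
Bigrams = "ma", "an", "na", "ag", "ge"


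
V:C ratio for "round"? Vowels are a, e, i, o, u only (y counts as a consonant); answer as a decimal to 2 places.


Word: "round"
Vowels (a,e,i,o,u): 2
Consonants: 3
Ratio = 2/3
= 0.67


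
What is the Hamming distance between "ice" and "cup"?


Comparing character by character (same length = 3):
  Pos 0: 'i' vs 'c' !=
  Pos 1: 'c' vs 'u' !=
  Pos 2: 'e' vs 'p' !=
Hamming distance = 3


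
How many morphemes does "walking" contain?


Word: "walking"
Morphemes: walk + -ing
Each morpheme carries meaning
= 2 morphemes


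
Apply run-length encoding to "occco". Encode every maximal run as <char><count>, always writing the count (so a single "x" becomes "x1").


String: "occco"
Scanning for consecutive runs:
  'o' x 1
  'c' x 3
  'o' x 1
RLE = "o1c3o1"


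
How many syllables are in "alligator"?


Word: "alligator"
Syllable breakdown: al-li-ga-tor
Counting: 4 parts
= 4 syllables


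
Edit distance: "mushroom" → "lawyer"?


Word 1: "mushroom" (length 8)
Word 2: "lawyer" (length 6)
One optimal edit sequence (insert/delete/substitute each cost 1):
  1. delete 'm'  (+1)
  2. delete 'u'  (+1)
  3. substitute 's' -> 'l'  (+1)
  4. substitute 'h' -> 'a'  (+1)
  5. substitute 'r' -> 'w'  (+1)
  6. substitute 'o' -> 'y'  (+1)
  7. substitute 'o' -> 'e'  (+1)
  8. substitute 'm' -> 'r'  (+1)
Total edit operations: 8
Edit distance = 8


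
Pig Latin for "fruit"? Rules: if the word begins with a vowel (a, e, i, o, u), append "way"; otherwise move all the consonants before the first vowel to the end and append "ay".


Word: "fruit"
Starts with consonant(s) → move to end, add 'ay'
Consonant cluster: "fr"
Pig Latin = "uitfray"


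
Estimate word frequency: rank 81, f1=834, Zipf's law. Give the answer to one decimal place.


Zipf's law: f(r) = f(1) / r
f(1) = 834
f(81) = 834 / 81
= 10.3 occurrences


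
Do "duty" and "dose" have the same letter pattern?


Pattern of "duty": [0, 1, 2, 3]
Pattern of "dose": [0, 1, 2, 3]
Patterns match
Same pattern = Yes


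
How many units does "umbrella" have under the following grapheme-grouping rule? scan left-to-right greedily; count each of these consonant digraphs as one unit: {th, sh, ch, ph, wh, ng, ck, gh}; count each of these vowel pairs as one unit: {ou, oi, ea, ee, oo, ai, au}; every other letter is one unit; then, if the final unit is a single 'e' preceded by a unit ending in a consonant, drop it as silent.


Word: "umbrella" (8 letters)
Left-to-right scan:
  (1) 'u' (letter)
  (2) 'm' (letter)
  (3) 'b' (letter)
  (4) 'r' (letter)
  (5) 'e' (letter)
  (6) 'l' (letter)
  (7) 'l' (letter)
  (8) 'a' (letter)
Units from scan: 8
Sound units = 8 units


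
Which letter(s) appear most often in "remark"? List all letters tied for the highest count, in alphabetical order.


Word: "remark"
Letter counts:
  'a': 1
  'e': 1
  'k': 1
  'm': 1
  'r': 2
Maximum count = 2
Most frequent = 'r' (2 times each)


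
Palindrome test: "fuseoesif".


Word: "fuseoesif"
Reversed: "fiseoesuf"
Forward == Backward? fuseoesif != fiseoesuf
Palindrome = No


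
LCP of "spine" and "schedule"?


Word 1: "spine"
Word 2: "schedule"
Comparing from start:
  Pos 0: 's' == 's'
  Pos 1: 'p' != 'c' (stop)
LCP = "s" (length 1)


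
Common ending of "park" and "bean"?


Word 1: "park"
Word 2: "bean"
Comparing from end:
  Pos -1: 'k' != 'n' (stop)
LCS = "" (length 0)


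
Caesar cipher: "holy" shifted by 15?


Word: "holy"
Shift: 15
Each letter → (letter + shift) mod 26:
  'h' (7) + 15 = 22 → 'w'
  'o' (14) + 15 = 3 → 'd'
  'l' (11) + 15 = 0 → 'a'
  'y' (24) + 15 = 13 → 'n'
Result = "wdan"


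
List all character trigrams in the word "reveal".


Word: "reveal" (length 6)
Number of trigrams = 6 - 3 + 1 = 4
  Position 0: "rev"
  Position 1: "eve"
  Position 2: "vea"
  Position 3: "eal"
Trigrams = "rev", "eve", "vea", "eal"


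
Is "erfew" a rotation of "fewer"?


Word: "fewer", Candidate: "erfew"
Method: check if candidate is substring of word+word
"fewerfewer" contains "erfew"? Yes
Is rotation = Yes


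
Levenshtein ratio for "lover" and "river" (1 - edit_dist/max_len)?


Word 1: "lover" (length 5)
Word 2: "river" (length 5)
One optimal edit sequence:
  1. substitute 'l' -> 'r'  (+1)
  2. substitute 'o' -> 'i'  (+1)
  3. keep 'v'
  4. keep 'e'
  5. keep 'r'
Edit distance = 2
Max length = max(5, 5) = 5
Similarity = 1 - 2/5
= 0.6000


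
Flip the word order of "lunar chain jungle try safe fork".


Original: "lunar chain jungle try safe fork"
Words (1..n): lunar | chain | jungle | try | safe | fork
Reversed (n..1): fork | safe | try | jungle | chain | lunar
Result = "fork safe try jungle chain lunar"


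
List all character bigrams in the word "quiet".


Word: "quiet" (length 5)
Number of bigrams = 5 - 2 + 1 = 4
  Position 0: "qu"
  Position 1: "ui"
  Position 2: "ie"
  Position 3: "et"
Bigrams = "qu", "ui", "ie", "et"


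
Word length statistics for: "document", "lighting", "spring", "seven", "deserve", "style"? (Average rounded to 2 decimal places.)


Lengths: "document"=8, "lighting"=8, "spring"=6, "seven"=5, "deserve"=7, "style"=5
Sum = 39, Count = 6
Average = 39/6 = 6.50
= avg=6.50, min=5, max=8


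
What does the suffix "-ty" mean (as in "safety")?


Suffix: -ty
As in: safety -> safe + -ty
Meaning = quality of


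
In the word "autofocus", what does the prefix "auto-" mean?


Prefix: auto-
As in: autofocus -> auto- + focus
Meaning = self


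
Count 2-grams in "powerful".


Word: "powerful" (length 8)
Number of 2-grams = length - 2 + 1 = 8 - 2 + 1
= 7


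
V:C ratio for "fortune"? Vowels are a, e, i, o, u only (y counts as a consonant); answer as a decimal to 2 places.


Word: "fortune"
Vowels (a,e,i,o,u): 3
Consonants: 4
Ratio = 3/4
= 0.75


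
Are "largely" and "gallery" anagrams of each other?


Word 1: "largely" → sorted: aegllry
Word 2: "gallery" → sorted: aegllry
Same letters? aegllry == aegllry
Anagram = Yes


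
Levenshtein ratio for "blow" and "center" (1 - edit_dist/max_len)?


Word 1: "blow" (length 4)
Word 2: "center" (length 6)
One optimal edit sequence:
  1. insert 'c'  (+1)
  2. insert 'e'  (+1)
  3. substitute 'b' -> 'n'  (+1)
  4. substitute 'l' -> 't'  (+1)
  5. substitute 'o' -> 'e'  (+1)
  6. substitute 'w' -> 'r'  (+1)
Edit distance = 6
Max length = max(4, 6) = 6
Similarity = 1 - 6/6
= 0.0000


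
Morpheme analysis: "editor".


Word: "editor"
Morphemes: edit | -or
Each morpheme carries meaning
= 2 morphemes


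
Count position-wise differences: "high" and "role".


Comparing character by character (same length = 4):
  Pos 0: 'h' vs 'r' !=
  Pos 1: 'i' vs 'o' !=
  Pos 2: 'g' vs 'l' !=
  Pos 3: 'h' vs 'e' !=
Hamming distance = 4


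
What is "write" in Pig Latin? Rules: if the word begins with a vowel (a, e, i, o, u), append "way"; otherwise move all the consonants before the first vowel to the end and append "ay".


Word: "write"
Starts with consonant(s) → move to end, add 'ay'
Consonant cluster: "wr"
Pig Latin = "itewray"


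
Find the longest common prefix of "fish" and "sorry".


Word 1: "fish"
Word 2: "sorry"
Comparing from start:
  Pos 0: 'f' != 's' (stop)
LCP = "" (length 0)


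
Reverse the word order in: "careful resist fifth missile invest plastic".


Original: "careful resist fifth missile invest plastic"
Words (1..n): careful | resist | fifth | missile | invest | plastic
Reversed (n..1): plastic | invest | missile | fifth | resist | careful
Result = "plastic invest missile fifth resist careful"


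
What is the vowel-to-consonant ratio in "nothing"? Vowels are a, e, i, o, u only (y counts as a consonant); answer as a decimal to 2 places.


Word: "nothing"
Vowels (a,e,i,o,u): 2
Consonants: 5
Ratio = 2/5
= 0.40


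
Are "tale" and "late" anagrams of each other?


Word 1: "tale" → sorted: aelt
Word 2: "late" → sorted: aelt
Same letters? aelt == aelt
Anagram = Yes


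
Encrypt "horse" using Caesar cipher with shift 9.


Word: "horse"
Shift: 9
Each letter → (letter + shift) mod 26:
  'h' (7) + 9 = 16 → 'q'
  'o' (14) + 9 = 23 → 'x'
  'r' (17) + 9 = 0 → 'a'
  's' (18) + 9 = 1 → 'b'
  'e' (4) + 9 = 13 → 'n'
Result = "qxabn"


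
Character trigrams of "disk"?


Word: "disk" (length 4)
Number of trigrams = 4 - 3 + 1 = 2
  Position 0: "dis"
  Position 1: "isk"
Trigrams = "dis", "isk"


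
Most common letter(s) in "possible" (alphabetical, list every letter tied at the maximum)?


Word: "possible"
Letter counts:
  'b': 1
  'e': 1
  'i': 1
  'l': 1
  'o': 1
  'p': 1
  's': 2
Maximum count = 2
Most frequent = 's' (2 times each)


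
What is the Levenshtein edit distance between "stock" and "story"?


Word 1: "stock" (length 5)
Word 2: "story" (length 5)
One optimal edit sequence (insert/delete/substitute each cost 1):
  1. keep 's'
  2. keep 't'
  3. keep 'o'
  4. substitute 'c' -> 'r'  (+1)
  5. substitute 'k' -> 'y'  (+1)
Total edit operations: 2
Edit distance = 2


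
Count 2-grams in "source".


Word: "source" (length 6)
Number of 2-grams = length - 2 + 1 = 6 - 2 + 1
= 5


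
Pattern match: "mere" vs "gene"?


Pattern of "mere": [0, 1, 2, 1]
Pattern of "gene": [0, 1, 2, 1]
Patterns match
Same pattern = Yes


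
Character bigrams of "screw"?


Word: "screw" (length 5)
Number of bigrams = 5 - 2 + 1 = 4
  Position 0: "sc"
  Position 1: "cr"
  Position 2: "re"
  Position 3: "ew"
Bigrams = "sc", "cr", "re", "ew"


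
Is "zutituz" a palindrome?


Word: "zutituz"
Reversed: "zutituz"
Forward == Backward? zutituz == zutituz
Palindrome = Yes


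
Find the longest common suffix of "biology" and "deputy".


Word 1: "biology"
Word 2: "deputy"
Comparing from end:
  Pos -1: 'y' == 'y'
  Pos -2: 'g' != 't' (stop)
LCS = "y" (length 1)


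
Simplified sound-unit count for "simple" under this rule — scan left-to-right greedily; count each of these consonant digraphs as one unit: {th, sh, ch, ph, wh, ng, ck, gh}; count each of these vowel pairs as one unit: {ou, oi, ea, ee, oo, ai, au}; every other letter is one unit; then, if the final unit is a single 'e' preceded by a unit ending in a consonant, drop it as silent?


Word: "simple" (6 letters)
Left-to-right scan:
  [1] 's' (letter)
  [2] 'i' (letter)
  [3] 'm' (letter)
  [4] 'p' (letter)
  [5] 'l' (letter)
  [6] 'e' (letter)
Units from scan: 6
Final unit is 'e' after a consonant -> drop as silent (-1)
Sound units = 5 units


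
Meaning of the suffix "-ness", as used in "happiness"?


Suffix: -ness
Example: happiness = happy + -ness, with a spelling change
Meaning = state of being


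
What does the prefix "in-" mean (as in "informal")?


Prefix: in-
As in: informal -> in- + formal
Meaning = not / into


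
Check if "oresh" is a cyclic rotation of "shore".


Word: "shore", Candidate: "oresh"
Method: check if candidate is substring of word+word
"shoreshore" contains "oresh"? Yes
Is rotation = Yes


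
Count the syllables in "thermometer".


Word: "thermometer"
Syllable breakdown: ther-mom-e-ter
Counting: 4 parts
= 4 syllables


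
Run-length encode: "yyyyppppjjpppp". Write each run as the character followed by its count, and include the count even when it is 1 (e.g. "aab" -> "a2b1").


String: "yyyyppppjjpppp"
Scanning for consecutive runs:
  'y' x 4
  'p' x 4
  'j' x 2
  'p' x 4
RLE = "y4p4j2p4"


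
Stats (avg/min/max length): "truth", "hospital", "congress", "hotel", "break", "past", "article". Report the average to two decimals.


Lengths: "truth"=5, "hospital"=8, "congress"=8, "hotel"=5, "break"=5, "past"=4, "article"=7
Sum = 42, Count = 7
Average = 42/7 = 6.00
= avg=6.00, min=4, max=8


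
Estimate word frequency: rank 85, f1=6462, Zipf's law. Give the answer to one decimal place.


Zipf's law: f(r) = f(1) / r
f(1) = 6462
f(85) = 6462 / 85
= 76.0 occurrences


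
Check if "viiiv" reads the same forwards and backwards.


Word: "viiiv"
Reversed: "viiiv"
Forward == Backward? viiiv == viiiv
Palindrome = Yes


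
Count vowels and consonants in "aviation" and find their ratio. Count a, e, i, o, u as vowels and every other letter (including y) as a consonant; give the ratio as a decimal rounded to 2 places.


Word: "aviation"
Vowels (a,e,i,o,u): 5
Consonants: 3
Ratio = 5/3
= 1.67


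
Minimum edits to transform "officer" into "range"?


Word 1: "officer" (length 7)
Word 2: "range" (length 5)
One optimal edit sequence (insert/delete/substitute each cost 1):
  1. delete 'o'  (+1)
  2. substitute 'f' -> 'r'  (+1)
  3. substitute 'f' -> 'a'  (+1)
  4. substitute 'i' -> 'n'  (+1)
  5. substitute 'c' -> 'g'  (+1)
  6. keep 'e'
  7. delete 'r'  (+1)
Total edit operations: 6
Edit distance = 6
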